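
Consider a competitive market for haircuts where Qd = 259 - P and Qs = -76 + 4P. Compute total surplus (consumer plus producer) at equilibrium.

Total surplus = 23040

Equilibrium: 259 - P = -76 + 4P gives P* = 67, Q* = 192.
Demand choke price: P = 259; supply starts at P = 19.
CS = ½(259 − 67)(192) = 18432; PS = ½(67 − 19)(192) = 4608.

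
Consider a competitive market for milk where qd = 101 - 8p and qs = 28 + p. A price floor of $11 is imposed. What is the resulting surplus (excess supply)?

Surplus = 26

Equilibrium price would be p* = 73/9, so the floor at 11 binds.
At p = 11: qd = 13, qs = 39.
Surplus = 39 − 13 = 26.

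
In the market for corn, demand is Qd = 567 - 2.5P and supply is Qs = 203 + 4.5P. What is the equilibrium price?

P* = 52

Set Qd = Qs: 567 - 2.5P = 203 + 4.5P.
364 = 7P, so P* = 52.
Q* = 567 − 2.5(52) = 437.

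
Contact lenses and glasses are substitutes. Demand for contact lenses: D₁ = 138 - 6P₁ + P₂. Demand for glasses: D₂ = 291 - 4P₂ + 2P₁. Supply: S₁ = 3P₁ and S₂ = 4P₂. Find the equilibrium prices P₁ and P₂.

P₁ = 279/14, P₂ = 579/14

Market 1: 138 - 6P₁ + P₂ = 3P₁ → 9P₁ - P₂ = 138.
Market 2: 8P₂ - 2P₁ = 291.
Eliminating P₂: 8×(1) + 1×(2) gives 70P₁ = 1395, so P₁ = 279/14.
Back-substitute into (2): P₂ = (291 + 2×279/14) / 8 = 579/14.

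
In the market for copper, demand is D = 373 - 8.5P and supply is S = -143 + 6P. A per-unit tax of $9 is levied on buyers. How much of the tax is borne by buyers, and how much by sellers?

Pre-tax equilibrium: P* = 1032/29, Q* = 2045/29.
Tax on buyers shifts demand to D = 373 − 8.5(P + 9) = 296.5 - 8.5P.
296.5 - 8.5P = -143 + 6P gives seller price Ps = 879/29; buyers pay Pb = 879/29 + 9 = 1140/29.
New quantity: Q = 373 − 8.5(1140/29) = 1127/29.
Buyer burden = 1140/29 − 1032/29 = 108/29; seller burden = 1032/29 − 879/29 = 153/29.

Buyers bear 108/29, sellers bear 153/29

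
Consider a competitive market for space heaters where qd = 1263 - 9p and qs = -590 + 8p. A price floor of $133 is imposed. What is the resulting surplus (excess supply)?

Surplus = 408

Equilibrium price would be p* = 109, so the floor at 133 binds.
At p = 133: qd = 66, qs = 474.
Surplus = 474 − 66 = 408.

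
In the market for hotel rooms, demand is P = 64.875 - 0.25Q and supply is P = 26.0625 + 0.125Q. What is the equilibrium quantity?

Q* = 103.5

Set the two price expressions equal: 64.875 - 0.25Q = 26.0625 + 0.125Q.
38.8125 = 0.375Q, so Q* = 103.5.
P* = 64.875 − (0.25)(103.5) = 39.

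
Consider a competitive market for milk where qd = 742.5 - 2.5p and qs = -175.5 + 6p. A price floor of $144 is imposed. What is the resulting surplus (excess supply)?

Surplus = 306

Equilibrium price would be p* = 108, so the floor at 144 binds.
At p = 144: qd = 382.5, qs = 688.5.
Surplus = 688.5 − 382.5 = 306.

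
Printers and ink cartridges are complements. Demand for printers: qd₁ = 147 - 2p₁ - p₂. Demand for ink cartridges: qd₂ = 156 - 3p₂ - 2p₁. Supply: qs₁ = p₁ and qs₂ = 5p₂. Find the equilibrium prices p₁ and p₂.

p₁ = 510/11, p₂ = 87/11

Market 1: 147 - 2p₁ - p₂ = p₁ → 3p₁ + p₂ = 147.
Market 2: 8p₂ + 2p₁ = 156.
Eliminating p₂: 8×(1) − 1×(2) gives 22p₁ = 1020, so p₁ = 510/11.
Back-substitute into (2): p₂ = (156 − 2×510/11) / 8 = 87/11.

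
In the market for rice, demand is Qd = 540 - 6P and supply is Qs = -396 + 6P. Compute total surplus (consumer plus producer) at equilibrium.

Total surplus = 864

Equilibrium: 540 - 6P = -396 + 6P gives P* = 78, Q* = 72.
Demand choke price: P = 90; supply starts at P = 66.
CS = ½(90 − 78)(72) = 432; PS = ½(78 − 66)(72) = 432.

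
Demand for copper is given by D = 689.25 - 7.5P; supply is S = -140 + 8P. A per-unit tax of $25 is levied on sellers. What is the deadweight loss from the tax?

Deadweight loss = 37500/31

Pre-tax equilibrium: P* = 53.5, Q* = 288.
Tax on sellers shifts supply to S = -140 + 8(P − 25) = -340 + 8P.
689.25 - 7.5P = -340 + 8P gives buyer price Pb = 4117/62; sellers receive Ps = 4117/62 − 25 = 2567/62.
New quantity: Q = 689.25 − 7.5(4117/62) = 5928/31.
DWL = ½ × 25 × (288 − 5928/31) = 37500/31.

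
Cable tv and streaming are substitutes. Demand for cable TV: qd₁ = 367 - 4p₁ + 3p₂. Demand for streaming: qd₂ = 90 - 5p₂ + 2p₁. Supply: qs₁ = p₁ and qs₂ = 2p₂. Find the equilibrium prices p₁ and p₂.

Market 1: 367 - 4p₁ + 3p₂ = p₁ → 5p₁ - 3p₂ = 367.
Market 2: 7p₂ - 2p₁ = 90.
Eliminating p₂: 7×(1) + 3×(2) gives 29p₁ = 2839, so p₁ = 2839/29.
Back-substitute into (2): p₂ = (90 + 2×2839/29) / 7 = 1184/29.

p₁ = 2839/29, p₂ = 1184/29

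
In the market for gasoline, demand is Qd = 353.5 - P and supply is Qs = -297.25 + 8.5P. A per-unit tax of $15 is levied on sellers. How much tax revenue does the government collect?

Tax revenue = 77400/19

Pre-tax equilibrium: P* = 68.5, Q* = 285.
Tax on sellers shifts supply to Qs = -297.25 + 8.5(P − 15) = -424.75 + 8.5P.
353.5 - P = -424.75 + 8.5P gives buyer price Pb = 3113/38; sellers receive Ps = 3113/38 − 15 = 2543/38.
New quantity: Q = 353.5 − 1(3113/38) = 5160/19.
Revenue = 15 × 5160/19 = 77400/19.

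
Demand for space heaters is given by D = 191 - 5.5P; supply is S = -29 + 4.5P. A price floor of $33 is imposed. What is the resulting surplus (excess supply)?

Equilibrium price would be P* = 22, so the floor at 33 binds.
At P = 33: D = 9.5, S = 119.5.
Surplus = 119.5 − 9.5 = 110.

Surplus = 110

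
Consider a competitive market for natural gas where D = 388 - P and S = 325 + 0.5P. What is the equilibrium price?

P* = 42

Set D = S: 388 - P = 325 + 0.5P.
63 = 1.5P, so P* = 42.
Q* = 388 − 1(42) = 346.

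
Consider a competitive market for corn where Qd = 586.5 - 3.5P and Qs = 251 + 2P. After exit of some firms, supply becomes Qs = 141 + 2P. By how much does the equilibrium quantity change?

Original equilibrium: P* = 61, Q* = 373.
New equilibrium: 586.5 - 3.5P = 141 + 2P, so 445.5 = 5.5P and P' = 81; Q' = 586.5 − 3.5(81) = 303.
Change in quantity: 303 − 373 = -70.

ΔQ = -70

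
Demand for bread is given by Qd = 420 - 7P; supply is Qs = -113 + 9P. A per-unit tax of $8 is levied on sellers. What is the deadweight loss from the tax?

Deadweight loss = 126

Pre-tax equilibrium: P* = 33.3125, Q* = 186.8125.
Tax on sellers shifts supply to Qs = -113 + 9(P − 8) = -185 + 9P.
420 - 7P = -185 + 9P gives buyer price Pb = 37.8125; sellers receive Ps = 37.8125 − 8 = 29.8125.
New quantity: Q = 420 − 7(37.8125) = 155.3125.
DWL = ½ × 8 × (186.8125 − 155.3125) = 126.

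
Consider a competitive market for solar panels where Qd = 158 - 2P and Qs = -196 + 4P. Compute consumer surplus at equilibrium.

Equilibrium: 158 - 2P = -196 + 4P gives P* = 59, Q* = 40.
Demand choke price (Qd = 0): P = 79.
CS = ½(79 − 59)(40) = 400.

Consumer surplus = 400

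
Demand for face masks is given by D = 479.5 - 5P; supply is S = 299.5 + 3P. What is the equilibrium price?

Set D = S: 479.5 - 5P = 299.5 + 3P.
180 = 8P, so P* = 22.5.
Q* = 479.5 − 5(22.5) = 367.

P* = 22.5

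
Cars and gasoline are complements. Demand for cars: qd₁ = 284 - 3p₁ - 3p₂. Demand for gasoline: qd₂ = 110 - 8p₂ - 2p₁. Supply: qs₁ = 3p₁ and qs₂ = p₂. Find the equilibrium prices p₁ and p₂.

Market 1: 284 - 3p₁ - 3p₂ = 3p₁ → 6p₁ + 3p₂ = 284.
Market 2: 9p₂ + 2p₁ = 110.
Eliminating p₂: 9×(1) − 3×(2) gives 48p₁ = 2226, so p₁ = 46.375.
Back-substitute into (2): p₂ = (110 − 2×46.375) / 9 = 23/12.

p₁ = 46.375, p₂ = 23/12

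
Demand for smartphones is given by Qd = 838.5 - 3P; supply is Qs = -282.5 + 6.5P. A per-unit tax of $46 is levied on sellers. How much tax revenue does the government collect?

Pre-tax equilibrium: P* = 118, Q* = 484.5.
Tax on sellers shifts supply to Qs = -282.5 + 6.5(P − 46) = -581.5 + 6.5P.
838.5 - 3P = -581.5 + 6.5P gives buyer price Pb = 2840/19; sellers receive Ps = 2840/19 − 46 = 1966/19.
New quantity: Q = 838.5 − 3(2840/19) = 14823/38.
Revenue = 46 × 14823/38 = 340929/19.

Tax revenue = 340929/19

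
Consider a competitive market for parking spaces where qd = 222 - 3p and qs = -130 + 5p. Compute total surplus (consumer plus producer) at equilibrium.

Total surplus = 2160

Equilibrium: 222 - 3p = -130 + 5p gives p* = 44, q* = 90.
Demand choke price: p = 74; supply starts at p = 26.
CS = ½(74 − 44)(90) = 1350; PS = ½(44 − 26)(90) = 810.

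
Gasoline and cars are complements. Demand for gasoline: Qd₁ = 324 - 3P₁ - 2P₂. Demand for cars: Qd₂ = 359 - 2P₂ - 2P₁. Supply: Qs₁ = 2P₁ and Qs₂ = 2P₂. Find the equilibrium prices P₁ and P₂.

P₁ = 36.125, P₂ = 71.6875

Market 1: 324 - 3P₁ - 2P₂ = 2P₁ → 5P₁ + 2P₂ = 324.
Market 2: 4P₂ + 2P₁ = 359.
Eliminating P₂: 4×(1) − 2×(2) gives 16P₁ = 578, so P₁ = 36.125.
Back-substitute into (2): P₂ = (359 − 2×36.125) / 4 = 71.6875.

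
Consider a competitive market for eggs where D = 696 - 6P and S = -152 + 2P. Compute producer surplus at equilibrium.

Producer surplus = 900

Equilibrium: 696 - 6P = -152 + 2P gives P* = 106, Q* = 60.
Supply starts at P = 76 (where S = 0).
PS = ½(106 − 76)(60) = 900.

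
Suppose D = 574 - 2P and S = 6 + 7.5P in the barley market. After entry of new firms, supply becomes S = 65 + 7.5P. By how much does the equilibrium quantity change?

Original equilibrium: P* = 1136/19, Q* = 8634/19.
New equilibrium: 574 - 2P = 65 + 7.5P, so 509 = 9.5P and P' = 1018/19; Q' = 574 − 2(1018/19) = 8870/19.
Change in quantity: 8870/19 − 8634/19 = 236/19.

ΔQ = 236/19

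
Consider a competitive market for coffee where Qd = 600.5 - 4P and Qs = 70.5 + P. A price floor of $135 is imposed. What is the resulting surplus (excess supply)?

Equilibrium price would be P* = 106, so the floor at 135 binds.
At P = 135: Qd = 60.5, Qs = 205.5.
Surplus = 205.5 − 60.5 = 145.

Surplus = 145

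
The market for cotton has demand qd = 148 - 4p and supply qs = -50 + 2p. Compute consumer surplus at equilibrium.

Consumer surplus = 32

Equilibrium: 148 - 4p = -50 + 2p gives p* = 33, q* = 16.
Demand choke price (qd = 0): p = 37.
CS = ½(37 − 33)(16) = 32.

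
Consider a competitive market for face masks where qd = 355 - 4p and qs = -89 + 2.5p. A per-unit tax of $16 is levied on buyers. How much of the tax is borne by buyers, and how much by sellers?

Buyers bear 80/13, sellers bear 128/13

Pre-tax equilibrium: p* = 888/13, q* = 1063/13.
Tax on buyers shifts demand to qd = 355 − 4(p + 16) = 291 - 4p.
291 - 4p = -89 + 2.5p gives seller price ps = 760/13; buyers pay pb = 760/13 + 16 = 968/13.
New quantity: q = 355 − 4(968/13) = 743/13.
Buyer burden = 968/13 − 888/13 = 80/13; seller burden = 888/13 − 760/13 = 128/13.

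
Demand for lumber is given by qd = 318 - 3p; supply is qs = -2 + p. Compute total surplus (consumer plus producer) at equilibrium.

Equilibrium: 318 - 3p = -2 + p gives p* = 80, q* = 78.
Demand choke price: p = 106; supply starts at p = 2.
CS = ½(106 − 80)(78) = 1014; PS = ½(80 − 2)(78) = 3042.

Total surplus = 4056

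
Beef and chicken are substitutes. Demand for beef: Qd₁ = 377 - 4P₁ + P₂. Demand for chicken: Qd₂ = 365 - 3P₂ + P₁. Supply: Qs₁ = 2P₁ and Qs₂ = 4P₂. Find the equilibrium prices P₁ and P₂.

Market 1: 377 - 4P₁ + P₂ = 2P₁ → 6P₁ - P₂ = 377.
Market 2: 7P₂ - P₁ = 365.
Eliminating P₂: 7×(1) + 1×(2) gives 41P₁ = 3004, so P₁ = 3004/41.
Back-substitute into (2): P₂ = (365 + 1×3004/41) / 7 = 2567/41.

P₁ = 3004/41, P₂ = 2567/41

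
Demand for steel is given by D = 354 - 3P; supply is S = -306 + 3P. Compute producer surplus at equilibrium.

Producer surplus = 96

Equilibrium: 354 - 3P = -306 + 3P gives P* = 110, Q* = 24.
Supply starts at P = 102 (where S = 0).
PS = ½(110 − 102)(24) = 96.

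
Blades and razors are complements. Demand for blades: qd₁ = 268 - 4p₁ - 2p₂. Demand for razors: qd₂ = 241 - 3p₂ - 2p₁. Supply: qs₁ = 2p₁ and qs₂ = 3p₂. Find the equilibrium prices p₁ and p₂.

Market 1: 268 - 4p₁ - 2p₂ = 2p₁ → 6p₁ + 2p₂ = 268.
Market 2: 6p₂ + 2p₁ = 241.
Eliminating p₂: 6×(1) − 2×(2) gives 32p₁ = 1126, so p₁ = 35.1875.
Back-substitute into (2): p₂ = (241 − 2×35.1875) / 6 = 28.4375.

p₁ = 35.1875, p₂ = 28.4375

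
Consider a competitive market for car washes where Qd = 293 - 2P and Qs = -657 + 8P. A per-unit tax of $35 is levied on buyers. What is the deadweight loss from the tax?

Pre-tax equilibrium: P* = 95, Q* = 103.
Tax on buyers shifts demand to Qd = 293 − 2(P + 35) = 223 - 2P.
223 - 2P = -657 + 8P gives seller price Ps = 88; buyers pay Pb = 88 + 35 = 123.
New quantity: Q = 293 − 2(123) = 47.
DWL = ½ × 35 × (103 − 47) = 980.

Deadweight loss = 980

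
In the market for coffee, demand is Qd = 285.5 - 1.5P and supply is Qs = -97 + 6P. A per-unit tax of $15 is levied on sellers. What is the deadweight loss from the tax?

Deadweight loss = 135

Pre-tax equilibrium: P* = 51, Q* = 209.
Tax on sellers shifts supply to Qs = -97 + 6(P − 15) = -187 + 6P.
285.5 - 1.5P = -187 + 6P gives buyer price Pb = 63; sellers receive Ps = 63 − 15 = 48.
New quantity: Q = 285.5 − 1.5(63) = 191.
DWL = ½ × 15 × (209 − 191) = 135.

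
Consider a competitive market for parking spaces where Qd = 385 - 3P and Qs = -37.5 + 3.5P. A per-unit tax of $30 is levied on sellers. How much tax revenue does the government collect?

Tax revenue = 55200/13

Pre-tax equilibrium: P* = 65, Q* = 190.
Tax on sellers shifts supply to Qs = -37.5 + 3.5(P − 30) = -142.5 + 3.5P.
385 - 3P = -142.5 + 3.5P gives buyer price Pb = 1055/13; sellers receive Ps = 1055/13 − 30 = 665/13.
New quantity: Q = 385 − 3(1055/13) = 1840/13.
Revenue = 30 × 1840/13 = 55200/13.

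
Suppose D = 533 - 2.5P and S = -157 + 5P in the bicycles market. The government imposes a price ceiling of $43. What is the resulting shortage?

Shortage = 367.5

Equilibrium price would be P* = 92, so the ceiling at 43 binds.
At P = 43: D = 533 − 2.5(43) = 425.5, S = -157 + 5(43) = 58.
Shortage = 425.5 − 58 = 367.5.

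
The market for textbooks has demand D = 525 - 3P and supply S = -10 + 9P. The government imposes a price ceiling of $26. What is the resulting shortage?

Shortage = 223

Equilibrium price would be P* = 535/12, so the ceiling at 26 binds.
At P = 26: D = 525 − 3(26) = 447, S = -10 + 9(26) = 224.
Shortage = 447 − 224 = 223.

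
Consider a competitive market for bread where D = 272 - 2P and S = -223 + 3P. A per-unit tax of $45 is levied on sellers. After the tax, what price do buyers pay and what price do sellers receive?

Buyers pay $126, sellers receive $81

Pre-tax equilibrium: P* = 99, Q* = 74.
Tax on sellers shifts supply to S = -223 + 3(P − 45) = -358 + 3P.
272 - 2P = -358 + 3P gives buyer price Pb = 126; sellers receive Ps = 126 − 45 = 81.
New quantity: Q = 272 − 2(126) = 20.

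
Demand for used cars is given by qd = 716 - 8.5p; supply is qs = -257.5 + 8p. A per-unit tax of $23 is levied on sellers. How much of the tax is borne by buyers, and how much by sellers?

Buyers bear 368/33, sellers bear 391/33

Pre-tax equilibrium: p* = 59, q* = 214.5.
Tax on sellers shifts supply to qs = -257.5 + 8(p − 23) = -441.5 + 8p.
716 - 8.5p = -441.5 + 8p gives buyer price pb = 2315/33; sellers receive ps = 2315/33 − 23 = 1556/33.
New quantity: q = 716 − 8.5(2315/33) = 7901/66.
Buyer burden = 2315/33 − 59 = 368/33; seller burden = 59 − 1556/33 = 391/33.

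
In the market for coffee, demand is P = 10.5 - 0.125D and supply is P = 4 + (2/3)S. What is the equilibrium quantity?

Q* = 156/19

Set the two price expressions equal: 10.5 - 0.125Q = 4 + (2/3)Q.
6.5 = (19/24)Q, so Q* = 156/19.
P* = 10.5 − (0.125)(156/19) = 180/19.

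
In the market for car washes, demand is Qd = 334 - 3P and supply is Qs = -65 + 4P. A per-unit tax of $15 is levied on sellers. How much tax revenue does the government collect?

Pre-tax equilibrium: P* = 57, Q* = 163.
Tax on sellers shifts supply to Qs = -65 + 4(P − 15) = -125 + 4P.
334 - 3P = -125 + 4P gives buyer price Pb = 459/7; sellers receive Ps = 459/7 − 15 = 354/7.
New quantity: Q = 334 − 3(459/7) = 961/7.
Revenue = 15 × 961/7 = 14415/7.

Tax revenue = 14415/7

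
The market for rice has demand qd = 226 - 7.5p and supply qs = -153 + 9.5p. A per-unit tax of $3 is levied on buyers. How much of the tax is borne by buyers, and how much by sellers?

Buyers bear 57/34, sellers bear 45/34

Pre-tax equilibrium: p* = 379/17, q* = 1999/34.
Tax on buyers shifts demand to qd = 226 − 7.5(p + 3) = 203.5 - 7.5p.
203.5 - 7.5p = -153 + 9.5p gives seller price ps = 713/34; buyers pay pb = 713/34 + 3 = 815/34.
New quantity: q = 226 − 7.5(815/34) = 3143/68.
Buyer burden = 815/34 − 379/17 = 57/34; seller burden = 379/17 − 713/34 = 45/34.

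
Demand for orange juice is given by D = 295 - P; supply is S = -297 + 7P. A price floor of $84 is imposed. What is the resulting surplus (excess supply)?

Surplus = 80

Equilibrium price would be P* = 74, so the floor at 84 binds.
At P = 84: D = 211, S = 291.
Surplus = 291 − 211 = 80.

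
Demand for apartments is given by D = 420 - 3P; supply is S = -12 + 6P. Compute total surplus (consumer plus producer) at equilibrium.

Equilibrium: 420 - 3P = -12 + 6P gives P* = 48, Q* = 276.
Demand choke price: P = 140; supply starts at P = 2.
CS = ½(140 − 48)(276) = 12696; PS = ½(48 − 2)(276) = 6348.

Total surplus = 19044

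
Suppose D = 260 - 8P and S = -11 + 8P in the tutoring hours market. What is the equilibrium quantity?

Q* = 124.5

Set D = S: 260 - 8P = -11 + 8P.
271 = 16P, so P* = 16.9375.
Q* = 260 − 8(16.9375) = 124.5.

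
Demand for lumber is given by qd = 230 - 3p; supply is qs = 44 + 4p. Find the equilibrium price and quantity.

p* = 186/7, q* = 1052/7

Set qd = qs: 230 - 3p = 44 + 4p.
186 = 7p, so p* = 186/7.
q* = 230 − 3(186/7) = 1052/7.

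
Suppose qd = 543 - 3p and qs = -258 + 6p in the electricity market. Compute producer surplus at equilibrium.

Equilibrium: 543 - 3p = -258 + 6p gives p* = 89, q* = 276.
Supply starts at p = 43 (where qs = 0).
PS = ½(89 − 43)(276) = 6348.

Producer surplus = 6348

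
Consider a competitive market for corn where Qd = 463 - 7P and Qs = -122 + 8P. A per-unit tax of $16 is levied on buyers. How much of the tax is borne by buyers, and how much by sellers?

Buyers bear 128/15, sellers bear 112/15

Pre-tax equilibrium: P* = 39, Q* = 190.
Tax on buyers shifts demand to Qd = 463 − 7(P + 16) = 351 - 7P.
351 - 7P = -122 + 8P gives seller price Ps = 473/15; buyers pay Pb = 473/15 + 16 = 713/15.
New quantity: Q = 463 − 7(713/15) = 1954/15.
Buyer burden = 713/15 − 39 = 128/15; seller burden = 39 − 473/15 = 112/15.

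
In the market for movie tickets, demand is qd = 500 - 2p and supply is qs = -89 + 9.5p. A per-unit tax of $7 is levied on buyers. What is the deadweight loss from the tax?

Deadweight loss = 931/23

Pre-tax equilibrium: p* = 1178/23, q* = 9144/23.
Tax on buyers shifts demand to qd = 500 − 2(p + 7) = 486 - 2p.
486 - 2p = -89 + 9.5p gives seller price ps = 50; buyers pay pb = 50 + 7 = 57.
New quantity: q = 500 − 2(57) = 386.
DWL = ½ × 7 × (9144/23 − 386) = 931/23.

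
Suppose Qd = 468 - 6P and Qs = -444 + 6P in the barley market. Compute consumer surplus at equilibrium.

Equilibrium: 468 - 6P = -444 + 6P gives P* = 76, Q* = 12.
Demand choke price (Qd = 0): P = 78.
CS = ½(78 − 76)(12) = 12.

Consumer surplus = 12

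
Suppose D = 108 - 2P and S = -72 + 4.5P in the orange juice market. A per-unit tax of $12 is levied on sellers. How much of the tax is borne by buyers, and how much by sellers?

Buyers bear 108/13, sellers bear 48/13

Pre-tax equilibrium: P* = 360/13, Q* = 684/13.
Tax on sellers shifts supply to S = -72 + 4.5(P − 12) = -126 + 4.5P.
108 - 2P = -126 + 4.5P gives buyer price Pb = 36; sellers receive Ps = 36 − 12 = 24.
New quantity: Q = 108 − 2(36) = 36.
Buyer burden = 36 − 360/13 = 108/13; seller burden = 360/13 − 24 = 48/13.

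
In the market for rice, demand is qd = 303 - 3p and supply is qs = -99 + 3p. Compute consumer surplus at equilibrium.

Consumer surplus = 1734

Equilibrium: 303 - 3p = -99 + 3p gives p* = 67, q* = 102.
Demand choke price (qd = 0): p = 101.
CS = ½(101 − 67)(102) = 1734.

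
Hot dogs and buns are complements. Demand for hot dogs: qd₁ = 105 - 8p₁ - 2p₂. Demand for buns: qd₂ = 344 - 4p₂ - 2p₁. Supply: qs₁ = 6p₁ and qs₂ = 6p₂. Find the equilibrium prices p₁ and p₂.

Market 1: 105 - 8p₁ - 2p₂ = 6p₁ → 14p₁ + 2p₂ = 105.
Market 2: 10p₂ + 2p₁ = 344.
Eliminating p₂: 10×(1) − 2×(2) gives 136p₁ = 362, so p₁ = 181/68.
Back-substitute into (2): p₂ = (344 − 2×181/68) / 10 = 2303/68.

p₁ = 181/68, p₂ = 2303/68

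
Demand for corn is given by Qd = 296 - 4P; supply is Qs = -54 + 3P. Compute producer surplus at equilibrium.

Equilibrium: 296 - 4P = -54 + 3P gives P* = 50, Q* = 96.
Supply starts at P = 18 (where Qs = 0).
PS = ½(50 − 18)(96) = 1536.

Producer surplus = 1536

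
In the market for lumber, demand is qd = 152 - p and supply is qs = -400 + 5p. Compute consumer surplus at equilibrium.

Consumer surplus = 1800

Equilibrium: 152 - p = -400 + 5p gives p* = 92, q* = 60.
Demand choke price (qd = 0): p = 152.
CS = ½(152 − 92)(60) = 1800.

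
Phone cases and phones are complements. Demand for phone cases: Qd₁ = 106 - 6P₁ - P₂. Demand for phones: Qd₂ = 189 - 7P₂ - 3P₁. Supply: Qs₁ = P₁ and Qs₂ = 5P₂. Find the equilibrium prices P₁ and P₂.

P₁ = 361/27, P₂ = 335/27

Market 1: 106 - 6P₁ - P₂ = P₁ → 7P₁ + P₂ = 106.
Market 2: 12P₂ + 3P₁ = 189.
Eliminating P₂: 12×(1) − 1×(2) gives 81P₁ = 1083, so P₁ = 361/27.
Back-substitute into (2): P₂ = (189 − 3×361/27) / 12 = 335/27.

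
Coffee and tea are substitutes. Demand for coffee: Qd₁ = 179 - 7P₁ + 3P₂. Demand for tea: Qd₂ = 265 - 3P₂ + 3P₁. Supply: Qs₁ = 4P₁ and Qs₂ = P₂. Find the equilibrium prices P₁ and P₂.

P₁ = 1511/35, P₂ = 3452/35

Market 1: 179 - 7P₁ + 3P₂ = 4P₁ → 11P₁ - 3P₂ = 179.
Market 2: 4P₂ - 3P₁ = 265.
Eliminating P₂: 4×(1) + 3×(2) gives 35P₁ = 1511, so P₁ = 1511/35.
Back-substitute into (2): P₂ = (265 + 3×1511/35) / 4 = 3452/35.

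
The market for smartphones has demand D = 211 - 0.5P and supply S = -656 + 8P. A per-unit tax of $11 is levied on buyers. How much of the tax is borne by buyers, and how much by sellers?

Buyers bear 176/17, sellers bear 11/17

Pre-tax equilibrium: P* = 102, Q* = 160.
Tax on buyers shifts demand to D = 211 − 0.5(P + 11) = 205.5 - 0.5P.
205.5 - 0.5P = -656 + 8P gives seller price Ps = 1723/17; buyers pay Pb = 1723/17 + 11 = 1910/17.
New quantity: Q = 211 − 0.5(1910/17) = 2632/17.
Buyer burden = 1910/17 − 102 = 176/17; seller burden = 102 − 1723/17 = 11/17.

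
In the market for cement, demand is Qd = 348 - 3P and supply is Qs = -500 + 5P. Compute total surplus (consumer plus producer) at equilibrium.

Equilibrium: 348 - 3P = -500 + 5P gives P* = 106, Q* = 30.
Demand choke price: P = 116; supply starts at P = 100.
CS = ½(116 − 106)(30) = 150; PS = ½(106 − 100)(30) = 90.

Total surplus = 240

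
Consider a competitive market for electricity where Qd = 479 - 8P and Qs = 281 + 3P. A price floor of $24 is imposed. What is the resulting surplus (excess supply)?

Surplus = 66

Equilibrium price would be P* = 18, so the floor at 24 binds.
At P = 24: Qd = 287, Qs = 353.
Surplus = 353 − 287 = 66.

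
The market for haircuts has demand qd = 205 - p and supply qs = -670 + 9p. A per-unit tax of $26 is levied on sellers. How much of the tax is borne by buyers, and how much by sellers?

Buyers bear $23.4, sellers bear $2.6

Pre-tax equilibrium: p* = 87.5, q* = 117.5.
Tax on sellers shifts supply to qs = -670 + 9(p − 26) = -904 + 9p.
205 - p = -904 + 9p gives buyer price pb = 110.9; sellers receive ps = 110.9 − 26 = 84.9.
New quantity: q = 205 − 1(110.9) = 94.1.
Buyer burden = 110.9 − 87.5 = 23.4; seller burden = 87.5 − 84.9 = 2.6.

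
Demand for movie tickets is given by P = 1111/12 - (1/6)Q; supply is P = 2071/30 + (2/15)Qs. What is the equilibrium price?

Set the two price expressions equal: 1111/12 - (1/6)Q = 2071/30 + (2/15)Q.
23.55 = 0.3Q, so Q* = 78.5.
P* = 1111/12 − (1/6)(78.5) = 79.5.

P* = 79.5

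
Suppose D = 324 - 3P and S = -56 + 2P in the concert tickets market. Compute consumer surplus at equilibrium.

Equilibrium: 324 - 3P = -56 + 2P gives P* = 76, Q* = 96.
Demand choke price (D = 0): P = 108.
CS = ½(108 − 76)(96) = 1536.

Consumer surplus = 1536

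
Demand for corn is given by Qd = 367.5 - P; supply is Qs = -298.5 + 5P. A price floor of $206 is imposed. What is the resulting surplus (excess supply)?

Equilibrium price would be P* = 111, so the floor at 206 binds.
At P = 206: Qd = 161.5, Qs = 731.5.
Surplus = 731.5 − 161.5 = 570.

Surplus = 570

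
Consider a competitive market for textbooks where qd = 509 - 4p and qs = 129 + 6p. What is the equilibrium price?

p* = 38

Set qd = qs: 509 - 4p = 129 + 6p.
380 = 10p, so p* = 38.
q* = 509 − 4(38) = 357.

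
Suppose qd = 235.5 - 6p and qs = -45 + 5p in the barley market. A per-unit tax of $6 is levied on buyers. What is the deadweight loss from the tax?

Pre-tax equilibrium: p* = 25.5, q* = 82.5.
Tax on buyers shifts demand to qd = 235.5 − 6(p + 6) = 199.5 - 6p.
199.5 - 6p = -45 + 5p gives seller price ps = 489/22; buyers pay pb = 489/22 + 6 = 621/22.
New quantity: q = 235.5 − 6(621/22) = 1455/22.
DWL = ½ × 6 × (82.5 − 1455/22) = 540/11.

Deadweight loss = 540/11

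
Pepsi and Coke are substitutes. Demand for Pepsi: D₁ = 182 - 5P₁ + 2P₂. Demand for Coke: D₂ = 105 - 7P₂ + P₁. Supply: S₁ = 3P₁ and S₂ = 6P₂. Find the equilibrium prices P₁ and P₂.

P₁ = 1288/51, P₂ = 511/51

Market 1: 182 - 5P₁ + 2P₂ = 3P₁ → 8P₁ - 2P₂ = 182.
Market 2: 13P₂ - P₁ = 105.
Eliminating P₂: 13×(1) + 2×(2) gives 102P₁ = 2576, so P₁ = 1288/51.
Back-substitute into (2): P₂ = (105 + 1×1288/51) / 13 = 511/51.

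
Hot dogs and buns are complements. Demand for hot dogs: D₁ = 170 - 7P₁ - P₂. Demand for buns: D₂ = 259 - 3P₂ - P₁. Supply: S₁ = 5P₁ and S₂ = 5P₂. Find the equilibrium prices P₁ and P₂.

Market 1: 170 - 7P₁ - P₂ = 5P₁ → 12P₁ + P₂ = 170.
Market 2: 8P₂ + P₁ = 259.
Eliminating P₂: 8×(1) − 1×(2) gives 95P₁ = 1101, so P₁ = 1101/95.
Back-substitute into (2): P₂ = (259 − 1×1101/95) / 8 = 2938/95.

P₁ = 1101/95, P₂ = 2938/95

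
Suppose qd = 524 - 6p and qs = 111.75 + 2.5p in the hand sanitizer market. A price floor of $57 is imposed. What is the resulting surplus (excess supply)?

Surplus = 72.25

Equilibrium price would be p* = 48.5, so the floor at 57 binds.
At p = 57: qd = 182, qs = 254.25.
Surplus = 254.25 − 182 = 72.25.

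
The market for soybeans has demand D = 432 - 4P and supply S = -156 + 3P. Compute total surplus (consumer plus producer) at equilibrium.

Equilibrium: 432 - 4P = -156 + 3P gives P* = 84, Q* = 96.
Demand choke price: P = 108; supply starts at P = 52.
CS = ½(108 − 84)(96) = 1152; PS = ½(84 − 52)(96) = 1536.

Total surplus = 2688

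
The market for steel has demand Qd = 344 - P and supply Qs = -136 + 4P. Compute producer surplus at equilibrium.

Equilibrium: 344 - P = -136 + 4P gives P* = 96, Q* = 248.
Supply starts at P = 34 (where Qs = 0).
PS = ½(96 − 34)(248) = 7688.

Producer surplus = 7688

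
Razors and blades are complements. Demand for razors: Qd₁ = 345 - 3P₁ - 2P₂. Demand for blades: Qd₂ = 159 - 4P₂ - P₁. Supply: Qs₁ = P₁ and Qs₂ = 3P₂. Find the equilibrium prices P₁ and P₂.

Market 1: 345 - 3P₁ - 2P₂ = P₁ → 4P₁ + 2P₂ = 345.
Market 2: 7P₂ + P₁ = 159.
Eliminating P₂: 7×(1) − 2×(2) gives 26P₁ = 2097, so P₁ = 2097/26.
Back-substitute into (2): P₂ = (159 − 1×2097/26) / 7 = 291/26.

P₁ = 2097/26, P₂ = 291/26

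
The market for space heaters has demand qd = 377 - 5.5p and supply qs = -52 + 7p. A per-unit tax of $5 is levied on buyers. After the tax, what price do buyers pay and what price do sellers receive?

Pre-tax equilibrium: p* = 34.32, q* = 188.24.
Tax on buyers shifts demand to qd = 377 − 5.5(p + 5) = 349.5 - 5.5p.
349.5 - 5.5p = -52 + 7p gives seller price ps = 32.12; buyers pay pb = 32.12 + 5 = 37.12.
New quantity: q = 377 − 5.5(37.12) = 172.84.

Buyers pay $37.12, sellers receive $32.12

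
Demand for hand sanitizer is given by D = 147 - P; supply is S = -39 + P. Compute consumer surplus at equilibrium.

Equilibrium: 147 - P = -39 + P gives P* = 93, Q* = 54.
Demand choke price (D = 0): P = 147.
CS = ½(147 − 93)(54) = 1458.

Consumer surplus = 1458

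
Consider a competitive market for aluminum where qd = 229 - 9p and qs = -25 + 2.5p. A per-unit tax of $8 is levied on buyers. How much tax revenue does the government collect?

Tax revenue = 2680/23

Pre-tax equilibrium: p* = 508/23, q* = 695/23.
Tax on buyers shifts demand to qd = 229 − 9(p + 8) = 157 - 9p.
157 - 9p = -25 + 2.5p gives seller price ps = 364/23; buyers pay pb = 364/23 + 8 = 548/23.
New quantity: q = 229 − 9(548/23) = 335/23.
Revenue = 8 × 335/23 = 2680/23.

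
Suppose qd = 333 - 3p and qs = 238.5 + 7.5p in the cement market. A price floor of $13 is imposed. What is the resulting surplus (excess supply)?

Equilibrium price would be p* = 9, so the floor at 13 binds.
At p = 13: qd = 294, qs = 336.
Surplus = 336 − 294 = 42.

Surplus = 42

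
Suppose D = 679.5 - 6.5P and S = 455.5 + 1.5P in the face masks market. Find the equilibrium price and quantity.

P* = 28, Q* = 497.5

Set D = S: 679.5 - 6.5P = 455.5 + 1.5P.
224 = 8P, so P* = 28.
Q* = 679.5 − 6.5(28) = 497.5.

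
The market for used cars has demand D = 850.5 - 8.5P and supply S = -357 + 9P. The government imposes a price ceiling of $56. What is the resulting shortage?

Shortage = 227.5

Equilibrium price would be P* = 69, so the ceiling at 56 binds.
At P = 56: D = 850.5 − 8.5(56) = 374.5, S = -357 + 9(56) = 147.
Shortage = 374.5 − 147 = 227.5.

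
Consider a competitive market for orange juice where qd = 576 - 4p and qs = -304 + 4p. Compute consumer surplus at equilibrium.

Consumer surplus = 2312

Equilibrium: 576 - 4p = -304 + 4p gives p* = 110, q* = 136.
Demand choke price (qd = 0): p = 144.
CS = ½(144 − 110)(136) = 2312.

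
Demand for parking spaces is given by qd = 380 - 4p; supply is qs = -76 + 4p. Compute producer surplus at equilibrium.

Equilibrium: 380 - 4p = -76 + 4p gives p* = 57, q* = 152.
Supply starts at p = 19 (where qs = 0).
PS = ½(57 − 19)(152) = 2888.

Producer surplus = 2888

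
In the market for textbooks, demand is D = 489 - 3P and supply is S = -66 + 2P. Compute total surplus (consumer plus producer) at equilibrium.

Equilibrium: 489 - 3P = -66 + 2P gives P* = 111, Q* = 156.
Demand choke price: P = 163; supply starts at P = 33.
CS = ½(163 − 111)(156) = 4056; PS = ½(111 − 33)(156) = 6084.

Total surplus = 10140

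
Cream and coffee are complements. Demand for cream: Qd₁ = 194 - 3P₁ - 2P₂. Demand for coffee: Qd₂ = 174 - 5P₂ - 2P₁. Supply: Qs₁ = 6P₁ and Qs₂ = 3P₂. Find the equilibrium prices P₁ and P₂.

P₁ = 301/17, P₂ = 589/34

Market 1: 194 - 3P₁ - 2P₂ = 6P₁ → 9P₁ + 2P₂ = 194.
Market 2: 8P₂ + 2P₁ = 174.
Eliminating P₂: 8×(1) − 2×(2) gives 68P₁ = 1204, so P₁ = 301/17.
Back-substitute into (2): P₂ = (174 − 2×301/17) / 8 = 589/34.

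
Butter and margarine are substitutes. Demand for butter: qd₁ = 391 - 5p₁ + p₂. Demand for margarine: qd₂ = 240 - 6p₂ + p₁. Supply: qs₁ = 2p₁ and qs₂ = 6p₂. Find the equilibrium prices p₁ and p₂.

Market 1: 391 - 5p₁ + p₂ = 2p₁ → 7p₁ - p₂ = 391.
Market 2: 12p₂ - p₁ = 240.
Eliminating p₂: 12×(1) + 1×(2) gives 83p₁ = 4932, so p₁ = 4932/83.
Back-substitute into (2): p₂ = (240 + 1×4932/83) / 12 = 2071/83.

p₁ = 4932/83, p₂ = 2071/83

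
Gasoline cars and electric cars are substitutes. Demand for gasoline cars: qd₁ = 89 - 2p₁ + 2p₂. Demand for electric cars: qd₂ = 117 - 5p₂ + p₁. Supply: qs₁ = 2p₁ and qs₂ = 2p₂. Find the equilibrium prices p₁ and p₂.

p₁ = 857/26, p₂ = 557/26

Market 1: 89 - 2p₁ + 2p₂ = 2p₁ → 4p₁ - 2p₂ = 89.
Market 2: 7p₂ - p₁ = 117.
Eliminating p₂: 7×(1) + 2×(2) gives 26p₁ = 857, so p₁ = 857/26.
Back-substitute into (2): p₂ = (117 + 1×857/26) / 7 = 557/26.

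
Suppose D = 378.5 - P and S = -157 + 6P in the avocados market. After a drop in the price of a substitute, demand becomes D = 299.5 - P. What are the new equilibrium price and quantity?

P' = 913/14, Q' = 1640/7

Original equilibrium: P* = 76.5, Q* = 302.
New equilibrium: 299.5 - P = -157 + 6P, so 456.5 = 7P and P' = 913/14; Q' = 299.5 − 1(913/14) = 1640/7.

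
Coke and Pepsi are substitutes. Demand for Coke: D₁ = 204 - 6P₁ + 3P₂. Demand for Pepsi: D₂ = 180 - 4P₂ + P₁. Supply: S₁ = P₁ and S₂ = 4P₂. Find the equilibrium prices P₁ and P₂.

P₁ = 2172/53, P₂ = 1464/53

Market 1: 204 - 6P₁ + 3P₂ = P₁ → 7P₁ - 3P₂ = 204.
Market 2: 8P₂ - P₁ = 180.
Eliminating P₂: 8×(1) + 3×(2) gives 53P₁ = 2172, so P₁ = 2172/53.
Back-substitute into (2): P₂ = (180 + 1×2172/53) / 8 = 1464/53.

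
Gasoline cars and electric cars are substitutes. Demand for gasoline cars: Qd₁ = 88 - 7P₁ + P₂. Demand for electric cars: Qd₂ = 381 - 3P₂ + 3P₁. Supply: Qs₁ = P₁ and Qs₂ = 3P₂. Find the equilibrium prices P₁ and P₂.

P₁ = 20.2, P₂ = 73.6

Market 1: 88 - 7P₁ + P₂ = P₁ → 8P₁ - P₂ = 88.
Market 2: 6P₂ - 3P₁ = 381.
Eliminating P₂: 6×(1) + 1×(2) gives 45P₁ = 909, so P₁ = 20.2.
Back-substitute into (2): P₂ = (381 + 3×20.2) / 6 = 73.6.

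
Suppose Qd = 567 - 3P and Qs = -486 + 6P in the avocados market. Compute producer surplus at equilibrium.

Equilibrium: 567 - 3P = -486 + 6P gives P* = 117, Q* = 216.
Supply starts at P = 81 (where Qs = 0).
PS = ½(117 − 81)(216) = 3888.

Producer surplus = 3888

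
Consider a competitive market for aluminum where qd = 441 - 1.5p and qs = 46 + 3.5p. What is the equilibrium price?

p* = 79

Set qd = qs: 441 - 1.5p = 46 + 3.5p.
395 = 5p, so p* = 79.
q* = 441 − 1.5(79) = 322.5.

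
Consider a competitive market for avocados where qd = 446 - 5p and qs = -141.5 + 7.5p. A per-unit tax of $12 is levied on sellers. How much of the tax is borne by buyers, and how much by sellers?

Buyers bear $7.2, sellers bear $4.8

Pre-tax equilibrium: p* = 47, q* = 211.
Tax on sellers shifts supply to qs = -141.5 + 7.5(p − 12) = -231.5 + 7.5p.
446 - 5p = -231.5 + 7.5p gives buyer price pb = 54.2; sellers receive ps = 54.2 − 12 = 42.2.
New quantity: q = 446 − 5(54.2) = 175.
Buyer burden = 54.2 − 47 = 7.2; seller burden = 47 − 42.2 = 4.8.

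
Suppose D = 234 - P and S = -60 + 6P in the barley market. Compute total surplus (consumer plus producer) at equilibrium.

Total surplus = 21504

Equilibrium: 234 - P = -60 + 6P gives P* = 42, Q* = 192.
Demand choke price: P = 234; supply starts at P = 10.
CS = ½(234 − 42)(192) = 18432; PS = ½(42 − 10)(192) = 3072.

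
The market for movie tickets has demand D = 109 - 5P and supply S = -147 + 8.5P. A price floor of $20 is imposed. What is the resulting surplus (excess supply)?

Equilibrium price would be P* = 512/27, so the floor at 20 binds.
At P = 20: D = 9, S = 23.
Surplus = 23 − 9 = 14.

Surplus = 14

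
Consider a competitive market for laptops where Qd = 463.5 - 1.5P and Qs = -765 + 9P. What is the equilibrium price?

Set Qd = Qs: 463.5 - 1.5P = -765 + 9P.
1228.5 = 10.5P, so P* = 117.
Q* = 463.5 − 1.5(117) = 288.

P* = 117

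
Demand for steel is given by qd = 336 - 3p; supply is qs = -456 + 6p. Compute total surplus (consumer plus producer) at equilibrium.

Equilibrium: 336 - 3p = -456 + 6p gives p* = 88, q* = 72.
Demand choke price: p = 112; supply starts at p = 76.
CS = ½(112 − 88)(72) = 864; PS = ½(88 − 76)(72) = 432.

Total surplus = 1296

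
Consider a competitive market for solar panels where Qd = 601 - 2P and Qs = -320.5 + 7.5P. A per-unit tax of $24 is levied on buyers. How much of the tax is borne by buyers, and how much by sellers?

Buyers bear 360/19, sellers bear 96/19

Pre-tax equilibrium: P* = 97, Q* = 407.
Tax on buyers shifts demand to Qd = 601 − 2(P + 24) = 553 - 2P.
553 - 2P = -320.5 + 7.5P gives seller price Ps = 1747/19; buyers pay Pb = 1747/19 + 24 = 2203/19.
New quantity: Q = 601 − 2(2203/19) = 7013/19.
Buyer burden = 2203/19 − 97 = 360/19; seller burden = 97 − 1747/19 = 96/19.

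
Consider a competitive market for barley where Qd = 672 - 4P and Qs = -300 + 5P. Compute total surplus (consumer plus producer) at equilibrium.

Total surplus = 12960

Equilibrium: 672 - 4P = -300 + 5P gives P* = 108, Q* = 240.
Demand choke price: P = 168; supply starts at P = 60.
CS = ½(168 − 108)(240) = 7200; PS = ½(108 − 60)(240) = 5760.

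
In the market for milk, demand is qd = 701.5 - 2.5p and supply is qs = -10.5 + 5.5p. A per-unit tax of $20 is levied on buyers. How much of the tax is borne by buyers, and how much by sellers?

Buyers bear $13.75, sellers bear $6.25

Pre-tax equilibrium: p* = 89, q* = 479.
Tax on buyers shifts demand to qd = 701.5 − 2.5(p + 20) = 651.5 - 2.5p.
651.5 - 2.5p = -10.5 + 5.5p gives seller price ps = 82.75; buyers pay pb = 82.75 + 20 = 102.75.
New quantity: q = 701.5 − 2.5(102.75) = 444.625.
Buyer burden = 102.75 − 89 = 13.75; seller burden = 89 − 82.75 = 6.25.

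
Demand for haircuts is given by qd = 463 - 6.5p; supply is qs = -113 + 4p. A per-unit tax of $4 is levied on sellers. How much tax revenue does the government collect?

Pre-tax equilibrium: p* = 384/7, q* = 745/7.
Tax on sellers shifts supply to qs = -113 + 4(p − 4) = -129 + 4p.
463 - 6.5p = -129 + 4p gives buyer price pb = 1184/21; sellers receive ps = 1184/21 − 4 = 1100/21.
New quantity: q = 463 − 6.5(1184/21) = 2027/21.
Revenue = 4 × 2027/21 = 8108/21.

Tax revenue = 8108/21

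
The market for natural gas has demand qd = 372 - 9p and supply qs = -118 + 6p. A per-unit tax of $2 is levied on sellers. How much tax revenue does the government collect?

Tax revenue = 141.6

Pre-tax equilibrium: p* = 98/3, q* = 78.
Tax on sellers shifts supply to qs = -118 + 6(p − 2) = -130 + 6p.
372 - 9p = -130 + 6p gives buyer price pb = 502/15; sellers receive ps = 502/15 − 2 = 472/15.
New quantity: q = 372 − 9(502/15) = 70.8.
Revenue = 2 × 70.8 = 141.6.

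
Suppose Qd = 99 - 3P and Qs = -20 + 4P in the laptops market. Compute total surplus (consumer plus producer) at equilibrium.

Total surplus = 672

Equilibrium: 99 - 3P = -20 + 4P gives P* = 17, Q* = 48.
Demand choke price: P = 33; supply starts at P = 5.
CS = ½(33 − 17)(48) = 384; PS = ½(17 − 5)(48) = 288.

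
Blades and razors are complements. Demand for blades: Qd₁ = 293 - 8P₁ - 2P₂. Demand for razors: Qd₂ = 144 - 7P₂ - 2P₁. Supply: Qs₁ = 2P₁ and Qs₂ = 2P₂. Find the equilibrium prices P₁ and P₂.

Market 1: 293 - 8P₁ - 2P₂ = 2P₁ → 10P₁ + 2P₂ = 293.
Market 2: 9P₂ + 2P₁ = 144.
Eliminating P₂: 9×(1) − 2×(2) gives 86P₁ = 2349, so P₁ = 2349/86.
Back-substitute into (2): P₂ = (144 − 2×2349/86) / 9 = 427/43.

P₁ = 2349/86, P₂ = 427/43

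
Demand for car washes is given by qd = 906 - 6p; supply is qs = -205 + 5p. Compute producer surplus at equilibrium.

Producer surplus = 9000

Equilibrium: 906 - 6p = -205 + 5p gives p* = 101, q* = 300.
Supply starts at p = 41 (where qs = 0).
PS = ½(101 − 41)(300) = 9000.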